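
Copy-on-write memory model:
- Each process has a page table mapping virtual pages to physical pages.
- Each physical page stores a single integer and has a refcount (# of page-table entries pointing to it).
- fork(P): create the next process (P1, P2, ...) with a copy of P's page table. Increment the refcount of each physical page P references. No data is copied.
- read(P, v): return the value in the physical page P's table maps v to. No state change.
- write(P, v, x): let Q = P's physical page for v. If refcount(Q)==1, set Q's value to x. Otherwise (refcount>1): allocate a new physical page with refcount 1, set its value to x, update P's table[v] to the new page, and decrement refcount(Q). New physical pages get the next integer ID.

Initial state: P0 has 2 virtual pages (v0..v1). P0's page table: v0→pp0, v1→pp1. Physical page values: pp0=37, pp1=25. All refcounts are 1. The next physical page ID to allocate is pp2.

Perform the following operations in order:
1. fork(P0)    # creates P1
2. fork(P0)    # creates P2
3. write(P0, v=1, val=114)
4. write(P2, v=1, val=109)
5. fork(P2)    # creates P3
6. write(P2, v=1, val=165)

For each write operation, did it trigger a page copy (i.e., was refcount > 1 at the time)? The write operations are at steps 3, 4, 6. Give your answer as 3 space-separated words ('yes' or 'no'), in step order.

Op 1: fork(P0) -> P1. 2 ppages; refcounts: pp0:2 pp1:2
Op 2: fork(P0) -> P2. 2 ppages; refcounts: pp0:3 pp1:3
Op 3: write(P0, v1, 114). refcount(pp1)=3>1 -> COPY to pp2. 3 ppages; refcounts: pp0:3 pp1:2 pp2:1
Op 4: write(P2, v1, 109). refcount(pp1)=2>1 -> COPY to pp3. 4 ppages; refcounts: pp0:3 pp1:1 pp2:1 pp3:1
Op 5: fork(P2) -> P3. 4 ppages; refcounts: pp0:4 pp1:1 pp2:1 pp3:2
Op 6: write(P2, v1, 165). refcount(pp3)=2>1 -> COPY to pp4. 5 ppages; refcounts: pp0:4 pp1:1 pp2:1 pp3:1 pp4:1

yes yes yes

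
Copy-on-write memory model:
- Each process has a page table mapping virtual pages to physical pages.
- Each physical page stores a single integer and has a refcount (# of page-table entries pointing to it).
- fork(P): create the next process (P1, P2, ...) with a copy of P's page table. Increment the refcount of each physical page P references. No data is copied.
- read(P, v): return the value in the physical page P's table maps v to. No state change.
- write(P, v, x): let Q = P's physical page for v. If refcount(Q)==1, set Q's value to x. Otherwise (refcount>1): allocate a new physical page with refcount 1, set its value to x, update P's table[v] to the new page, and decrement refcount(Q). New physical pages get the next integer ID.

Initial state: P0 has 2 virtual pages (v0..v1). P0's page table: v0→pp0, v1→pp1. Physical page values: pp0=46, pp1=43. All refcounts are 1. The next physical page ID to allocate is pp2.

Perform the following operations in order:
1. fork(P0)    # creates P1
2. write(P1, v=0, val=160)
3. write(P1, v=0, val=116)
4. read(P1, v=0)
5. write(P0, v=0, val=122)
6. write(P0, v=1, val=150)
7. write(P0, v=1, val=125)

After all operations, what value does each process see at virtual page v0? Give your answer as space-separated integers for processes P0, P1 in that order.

Op 1: fork(P0) -> P1. 2 ppages; refcounts: pp0:2 pp1:2
Op 2: write(P1, v0, 160). refcount(pp0)=2>1 -> COPY to pp2. 3 ppages; refcounts: pp0:1 pp1:2 pp2:1
Op 3: write(P1, v0, 116). refcount(pp2)=1 -> write in place. 3 ppages; refcounts: pp0:1 pp1:2 pp2:1
Op 4: read(P1, v0) -> 116. No state change.
Op 5: write(P0, v0, 122). refcount(pp0)=1 -> write in place. 3 ppages; refcounts: pp0:1 pp1:2 pp2:1
Op 6: write(P0, v1, 150). refcount(pp1)=2>1 -> COPY to pp3. 4 ppages; refcounts: pp0:1 pp1:1 pp2:1 pp3:1
Op 7: write(P0, v1, 125). refcount(pp3)=1 -> write in place. 4 ppages; refcounts: pp0:1 pp1:1 pp2:1 pp3:1
P0: v0 -> pp0 = 122
P1: v0 -> pp2 = 116

Answer: 122 116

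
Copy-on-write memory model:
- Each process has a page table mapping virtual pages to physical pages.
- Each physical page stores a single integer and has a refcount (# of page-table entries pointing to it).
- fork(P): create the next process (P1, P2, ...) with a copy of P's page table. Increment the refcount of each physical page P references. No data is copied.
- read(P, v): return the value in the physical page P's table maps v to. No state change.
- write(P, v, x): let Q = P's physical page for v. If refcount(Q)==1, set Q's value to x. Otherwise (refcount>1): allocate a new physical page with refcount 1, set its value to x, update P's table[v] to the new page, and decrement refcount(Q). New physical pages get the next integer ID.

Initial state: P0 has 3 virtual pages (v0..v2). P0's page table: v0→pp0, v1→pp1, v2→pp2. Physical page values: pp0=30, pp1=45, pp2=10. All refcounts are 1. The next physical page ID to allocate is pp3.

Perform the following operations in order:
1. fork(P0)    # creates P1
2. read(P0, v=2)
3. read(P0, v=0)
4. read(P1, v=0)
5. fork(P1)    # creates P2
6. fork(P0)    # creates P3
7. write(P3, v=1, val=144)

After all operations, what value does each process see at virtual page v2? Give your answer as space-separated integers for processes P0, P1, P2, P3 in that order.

Op 1: fork(P0) -> P1. 3 ppages; refcounts: pp0:2 pp1:2 pp2:2
Op 2: read(P0, v2) -> 10. No state change.
Op 3: read(P0, v0) -> 30. No state change.
Op 4: read(P1, v0) -> 30. No state change.
Op 5: fork(P1) -> P2. 3 ppages; refcounts: pp0:3 pp1:3 pp2:3
Op 6: fork(P0) -> P3. 3 ppages; refcounts: pp0:4 pp1:4 pp2:4
Op 7: write(P3, v1, 144). refcount(pp1)=4>1 -> COPY to pp3. 4 ppages; refcounts: pp0:4 pp1:3 pp2:4 pp3:1
P0: v2 -> pp2 = 10
P1: v2 -> pp2 = 10
P2: v2 -> pp2 = 10
P3: v2 -> pp2 = 10

Answer: 10 10 10 10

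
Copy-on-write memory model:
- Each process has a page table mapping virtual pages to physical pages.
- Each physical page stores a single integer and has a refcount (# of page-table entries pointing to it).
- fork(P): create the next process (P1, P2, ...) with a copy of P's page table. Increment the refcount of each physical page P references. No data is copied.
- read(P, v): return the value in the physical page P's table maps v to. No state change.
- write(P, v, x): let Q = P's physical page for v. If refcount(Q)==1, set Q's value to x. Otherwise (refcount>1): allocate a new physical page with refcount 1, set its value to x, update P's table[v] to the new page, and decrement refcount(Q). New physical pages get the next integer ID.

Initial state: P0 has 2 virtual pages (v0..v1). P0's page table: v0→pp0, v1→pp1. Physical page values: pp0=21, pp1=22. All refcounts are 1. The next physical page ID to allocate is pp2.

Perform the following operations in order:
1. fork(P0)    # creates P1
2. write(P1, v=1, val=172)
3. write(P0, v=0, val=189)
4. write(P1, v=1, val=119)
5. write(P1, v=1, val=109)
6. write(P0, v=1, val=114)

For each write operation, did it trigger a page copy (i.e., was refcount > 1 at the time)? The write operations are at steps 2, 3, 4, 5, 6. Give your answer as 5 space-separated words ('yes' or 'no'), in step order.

Op 1: fork(P0) -> P1. 2 ppages; refcounts: pp0:2 pp1:2
Op 2: write(P1, v1, 172). refcount(pp1)=2>1 -> COPY to pp2. 3 ppages; refcounts: pp0:2 pp1:1 pp2:1
Op 3: write(P0, v0, 189). refcount(pp0)=2>1 -> COPY to pp3. 4 ppages; refcounts: pp0:1 pp1:1 pp2:1 pp3:1
Op 4: write(P1, v1, 119). refcount(pp2)=1 -> write in place. 4 ppages; refcounts: pp0:1 pp1:1 pp2:1 pp3:1
Op 5: write(P1, v1, 109). refcount(pp2)=1 -> write in place. 4 ppages; refcounts: pp0:1 pp1:1 pp2:1 pp3:1
Op 6: write(P0, v1, 114). refcount(pp1)=1 -> write in place. 4 ppages; refcounts: pp0:1 pp1:1 pp2:1 pp3:1

yes yes no no no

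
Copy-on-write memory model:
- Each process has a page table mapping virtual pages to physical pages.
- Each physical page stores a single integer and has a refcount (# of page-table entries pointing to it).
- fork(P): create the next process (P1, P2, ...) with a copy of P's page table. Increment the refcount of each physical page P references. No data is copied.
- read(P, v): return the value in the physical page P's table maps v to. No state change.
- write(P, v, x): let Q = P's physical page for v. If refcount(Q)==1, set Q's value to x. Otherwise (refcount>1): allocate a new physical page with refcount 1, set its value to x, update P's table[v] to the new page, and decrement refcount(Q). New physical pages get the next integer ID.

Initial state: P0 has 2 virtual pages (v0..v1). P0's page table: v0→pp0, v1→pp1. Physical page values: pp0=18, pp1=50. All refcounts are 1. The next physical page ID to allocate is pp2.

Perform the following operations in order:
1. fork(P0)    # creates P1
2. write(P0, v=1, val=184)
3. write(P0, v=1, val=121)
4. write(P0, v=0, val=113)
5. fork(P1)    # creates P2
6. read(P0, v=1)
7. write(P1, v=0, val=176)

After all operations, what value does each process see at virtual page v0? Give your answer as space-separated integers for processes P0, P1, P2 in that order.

Answer: 113 176 18

Derivation:
Op 1: fork(P0) -> P1. 2 ppages; refcounts: pp0:2 pp1:2
Op 2: write(P0, v1, 184). refcount(pp1)=2>1 -> COPY to pp2. 3 ppages; refcounts: pp0:2 pp1:1 pp2:1
Op 3: write(P0, v1, 121). refcount(pp2)=1 -> write in place. 3 ppages; refcounts: pp0:2 pp1:1 pp2:1
Op 4: write(P0, v0, 113). refcount(pp0)=2>1 -> COPY to pp3. 4 ppages; refcounts: pp0:1 pp1:1 pp2:1 pp3:1
Op 5: fork(P1) -> P2. 4 ppages; refcounts: pp0:2 pp1:2 pp2:1 pp3:1
Op 6: read(P0, v1) -> 121. No state change.
Op 7: write(P1, v0, 176). refcount(pp0)=2>1 -> COPY to pp4. 5 ppages; refcounts: pp0:1 pp1:2 pp2:1 pp3:1 pp4:1
P0: v0 -> pp3 = 113
P1: v0 -> pp4 = 176
P2: v0 -> pp0 = 18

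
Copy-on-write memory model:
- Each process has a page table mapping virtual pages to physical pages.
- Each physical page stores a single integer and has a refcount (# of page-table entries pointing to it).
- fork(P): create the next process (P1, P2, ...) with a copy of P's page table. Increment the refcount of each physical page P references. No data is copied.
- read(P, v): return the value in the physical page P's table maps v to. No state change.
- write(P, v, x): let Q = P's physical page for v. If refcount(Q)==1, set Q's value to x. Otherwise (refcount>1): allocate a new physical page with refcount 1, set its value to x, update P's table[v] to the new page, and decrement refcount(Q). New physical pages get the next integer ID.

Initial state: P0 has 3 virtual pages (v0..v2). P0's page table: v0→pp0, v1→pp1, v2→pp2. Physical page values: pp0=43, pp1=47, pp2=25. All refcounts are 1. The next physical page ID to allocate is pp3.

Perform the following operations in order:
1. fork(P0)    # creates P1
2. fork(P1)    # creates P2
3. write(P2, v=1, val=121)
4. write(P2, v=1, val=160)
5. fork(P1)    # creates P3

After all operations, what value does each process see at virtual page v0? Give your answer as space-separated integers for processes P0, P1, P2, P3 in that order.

Answer: 43 43 43 43

Derivation:
Op 1: fork(P0) -> P1. 3 ppages; refcounts: pp0:2 pp1:2 pp2:2
Op 2: fork(P1) -> P2. 3 ppages; refcounts: pp0:3 pp1:3 pp2:3
Op 3: write(P2, v1, 121). refcount(pp1)=3>1 -> COPY to pp3. 4 ppages; refcounts: pp0:3 pp1:2 pp2:3 pp3:1
Op 4: write(P2, v1, 160). refcount(pp3)=1 -> write in place. 4 ppages; refcounts: pp0:3 pp1:2 pp2:3 pp3:1
Op 5: fork(P1) -> P3. 4 ppages; refcounts: pp0:4 pp1:3 pp2:4 pp3:1
P0: v0 -> pp0 = 43
P1: v0 -> pp0 = 43
P2: v0 -> pp0 = 43
P3: v0 -> pp0 = 43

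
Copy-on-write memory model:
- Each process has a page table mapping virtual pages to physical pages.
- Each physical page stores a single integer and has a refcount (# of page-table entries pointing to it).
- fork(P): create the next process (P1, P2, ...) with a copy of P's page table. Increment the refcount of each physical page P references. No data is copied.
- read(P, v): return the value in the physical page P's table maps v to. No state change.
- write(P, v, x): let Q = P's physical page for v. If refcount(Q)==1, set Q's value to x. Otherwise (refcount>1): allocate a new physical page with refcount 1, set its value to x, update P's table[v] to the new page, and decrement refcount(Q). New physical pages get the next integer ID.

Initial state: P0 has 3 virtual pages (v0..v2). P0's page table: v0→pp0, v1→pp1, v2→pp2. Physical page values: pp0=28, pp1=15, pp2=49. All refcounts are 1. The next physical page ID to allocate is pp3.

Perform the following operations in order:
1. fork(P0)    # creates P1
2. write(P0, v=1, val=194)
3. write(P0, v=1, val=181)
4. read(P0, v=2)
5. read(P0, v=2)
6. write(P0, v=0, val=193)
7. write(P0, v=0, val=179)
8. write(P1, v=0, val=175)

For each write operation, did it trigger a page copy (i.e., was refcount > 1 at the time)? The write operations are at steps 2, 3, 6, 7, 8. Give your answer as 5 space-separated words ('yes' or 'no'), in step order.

Op 1: fork(P0) -> P1. 3 ppages; refcounts: pp0:2 pp1:2 pp2:2
Op 2: write(P0, v1, 194). refcount(pp1)=2>1 -> COPY to pp3. 4 ppages; refcounts: pp0:2 pp1:1 pp2:2 pp3:1
Op 3: write(P0, v1, 181). refcount(pp3)=1 -> write in place. 4 ppages; refcounts: pp0:2 pp1:1 pp2:2 pp3:1
Op 4: read(P0, v2) -> 49. No state change.
Op 5: read(P0, v2) -> 49. No state change.
Op 6: write(P0, v0, 193). refcount(pp0)=2>1 -> COPY to pp4. 5 ppages; refcounts: pp0:1 pp1:1 pp2:2 pp3:1 pp4:1
Op 7: write(P0, v0, 179). refcount(pp4)=1 -> write in place. 5 ppages; refcounts: pp0:1 pp1:1 pp2:2 pp3:1 pp4:1
Op 8: write(P1, v0, 175). refcount(pp0)=1 -> write in place. 5 ppages; refcounts: pp0:1 pp1:1 pp2:2 pp3:1 pp4:1

yes no yes no no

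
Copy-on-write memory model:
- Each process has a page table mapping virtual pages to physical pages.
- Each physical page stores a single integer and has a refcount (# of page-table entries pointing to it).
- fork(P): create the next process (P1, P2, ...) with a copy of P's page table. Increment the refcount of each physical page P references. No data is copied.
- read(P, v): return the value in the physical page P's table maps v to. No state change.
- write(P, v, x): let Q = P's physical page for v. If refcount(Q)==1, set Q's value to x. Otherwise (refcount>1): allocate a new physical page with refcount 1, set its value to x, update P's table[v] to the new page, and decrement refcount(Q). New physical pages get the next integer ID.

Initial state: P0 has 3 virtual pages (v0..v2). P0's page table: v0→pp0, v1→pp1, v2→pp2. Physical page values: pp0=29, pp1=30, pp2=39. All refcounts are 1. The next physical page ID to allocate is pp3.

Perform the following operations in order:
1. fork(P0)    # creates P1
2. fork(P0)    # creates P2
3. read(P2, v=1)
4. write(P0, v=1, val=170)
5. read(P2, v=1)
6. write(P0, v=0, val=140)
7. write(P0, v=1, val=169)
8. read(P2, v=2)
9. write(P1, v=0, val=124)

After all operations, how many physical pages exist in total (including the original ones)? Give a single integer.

Op 1: fork(P0) -> P1. 3 ppages; refcounts: pp0:2 pp1:2 pp2:2
Op 2: fork(P0) -> P2. 3 ppages; refcounts: pp0:3 pp1:3 pp2:3
Op 3: read(P2, v1) -> 30. No state change.
Op 4: write(P0, v1, 170). refcount(pp1)=3>1 -> COPY to pp3. 4 ppages; refcounts: pp0:3 pp1:2 pp2:3 pp3:1
Op 5: read(P2, v1) -> 30. No state change.
Op 6: write(P0, v0, 140). refcount(pp0)=3>1 -> COPY to pp4. 5 ppages; refcounts: pp0:2 pp1:2 pp2:3 pp3:1 pp4:1
Op 7: write(P0, v1, 169). refcount(pp3)=1 -> write in place. 5 ppages; refcounts: pp0:2 pp1:2 pp2:3 pp3:1 pp4:1
Op 8: read(P2, v2) -> 39. No state change.
Op 9: write(P1, v0, 124). refcount(pp0)=2>1 -> COPY to pp5. 6 ppages; refcounts: pp0:1 pp1:2 pp2:3 pp3:1 pp4:1 pp5:1

Answer: 6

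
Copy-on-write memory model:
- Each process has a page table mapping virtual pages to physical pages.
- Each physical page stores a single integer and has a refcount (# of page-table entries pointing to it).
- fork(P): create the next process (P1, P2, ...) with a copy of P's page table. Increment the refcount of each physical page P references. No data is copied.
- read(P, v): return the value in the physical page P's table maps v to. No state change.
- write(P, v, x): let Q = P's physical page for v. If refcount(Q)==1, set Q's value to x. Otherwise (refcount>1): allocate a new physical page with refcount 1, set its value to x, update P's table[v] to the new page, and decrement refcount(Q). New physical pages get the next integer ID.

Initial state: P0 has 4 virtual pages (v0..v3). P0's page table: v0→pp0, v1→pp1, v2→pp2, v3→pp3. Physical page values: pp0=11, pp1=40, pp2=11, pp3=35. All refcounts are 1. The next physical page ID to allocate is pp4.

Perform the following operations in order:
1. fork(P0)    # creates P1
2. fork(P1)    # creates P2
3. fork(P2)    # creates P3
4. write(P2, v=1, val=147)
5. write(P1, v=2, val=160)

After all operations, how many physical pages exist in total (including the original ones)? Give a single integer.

Op 1: fork(P0) -> P1. 4 ppages; refcounts: pp0:2 pp1:2 pp2:2 pp3:2
Op 2: fork(P1) -> P2. 4 ppages; refcounts: pp0:3 pp1:3 pp2:3 pp3:3
Op 3: fork(P2) -> P3. 4 ppages; refcounts: pp0:4 pp1:4 pp2:4 pp3:4
Op 4: write(P2, v1, 147). refcount(pp1)=4>1 -> COPY to pp4. 5 ppages; refcounts: pp0:4 pp1:3 pp2:4 pp3:4 pp4:1
Op 5: write(P1, v2, 160). refcount(pp2)=4>1 -> COPY to pp5. 6 ppages; refcounts: pp0:4 pp1:3 pp2:3 pp3:4 pp4:1 pp5:1

Answer: 6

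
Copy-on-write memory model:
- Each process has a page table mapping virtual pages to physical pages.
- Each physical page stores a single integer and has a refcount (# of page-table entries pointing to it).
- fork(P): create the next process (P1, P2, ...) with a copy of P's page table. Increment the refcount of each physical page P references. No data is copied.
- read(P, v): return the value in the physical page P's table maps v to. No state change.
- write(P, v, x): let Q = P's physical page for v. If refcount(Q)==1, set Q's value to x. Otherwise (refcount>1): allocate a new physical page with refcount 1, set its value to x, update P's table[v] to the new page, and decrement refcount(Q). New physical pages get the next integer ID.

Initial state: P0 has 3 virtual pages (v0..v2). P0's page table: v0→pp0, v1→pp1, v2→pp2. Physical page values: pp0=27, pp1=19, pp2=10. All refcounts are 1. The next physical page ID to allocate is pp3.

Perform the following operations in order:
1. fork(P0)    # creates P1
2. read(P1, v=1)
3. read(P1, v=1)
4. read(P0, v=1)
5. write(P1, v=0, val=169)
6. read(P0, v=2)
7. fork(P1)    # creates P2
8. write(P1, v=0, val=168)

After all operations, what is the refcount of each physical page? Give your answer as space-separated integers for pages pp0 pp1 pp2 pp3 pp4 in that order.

Op 1: fork(P0) -> P1. 3 ppages; refcounts: pp0:2 pp1:2 pp2:2
Op 2: read(P1, v1) -> 19. No state change.
Op 3: read(P1, v1) -> 19. No state change.
Op 4: read(P0, v1) -> 19. No state change.
Op 5: write(P1, v0, 169). refcount(pp0)=2>1 -> COPY to pp3. 4 ppages; refcounts: pp0:1 pp1:2 pp2:2 pp3:1
Op 6: read(P0, v2) -> 10. No state change.
Op 7: fork(P1) -> P2. 4 ppages; refcounts: pp0:1 pp1:3 pp2:3 pp3:2
Op 8: write(P1, v0, 168). refcount(pp3)=2>1 -> COPY to pp4. 5 ppages; refcounts: pp0:1 pp1:3 pp2:3 pp3:1 pp4:1

Answer: 1 3 3 1 1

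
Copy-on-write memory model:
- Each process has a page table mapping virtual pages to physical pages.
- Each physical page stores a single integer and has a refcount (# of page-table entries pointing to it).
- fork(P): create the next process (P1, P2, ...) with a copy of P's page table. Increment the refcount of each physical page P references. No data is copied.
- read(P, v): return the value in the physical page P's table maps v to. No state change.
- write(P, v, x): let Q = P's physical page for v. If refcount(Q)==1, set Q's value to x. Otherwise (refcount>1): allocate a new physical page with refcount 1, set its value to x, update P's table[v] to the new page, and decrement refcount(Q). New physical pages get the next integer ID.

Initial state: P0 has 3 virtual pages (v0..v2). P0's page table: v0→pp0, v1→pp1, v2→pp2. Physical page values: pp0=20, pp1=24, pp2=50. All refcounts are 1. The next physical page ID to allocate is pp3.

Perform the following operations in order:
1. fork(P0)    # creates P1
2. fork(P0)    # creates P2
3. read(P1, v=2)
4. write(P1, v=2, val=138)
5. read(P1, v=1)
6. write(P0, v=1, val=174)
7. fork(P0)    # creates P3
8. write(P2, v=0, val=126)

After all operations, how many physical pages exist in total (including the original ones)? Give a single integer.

Answer: 6

Derivation:
Op 1: fork(P0) -> P1. 3 ppages; refcounts: pp0:2 pp1:2 pp2:2
Op 2: fork(P0) -> P2. 3 ppages; refcounts: pp0:3 pp1:3 pp2:3
Op 3: read(P1, v2) -> 50. No state change.
Op 4: write(P1, v2, 138). refcount(pp2)=3>1 -> COPY to pp3. 4 ppages; refcounts: pp0:3 pp1:3 pp2:2 pp3:1
Op 5: read(P1, v1) -> 24. No state change.
Op 6: write(P0, v1, 174). refcount(pp1)=3>1 -> COPY to pp4. 5 ppages; refcounts: pp0:3 pp1:2 pp2:2 pp3:1 pp4:1
Op 7: fork(P0) -> P3. 5 ppages; refcounts: pp0:4 pp1:2 pp2:3 pp3:1 pp4:2
Op 8: write(P2, v0, 126). refcount(pp0)=4>1 -> COPY to pp5. 6 ppages; refcounts: pp0:3 pp1:2 pp2:3 pp3:1 pp4:2 pp5:1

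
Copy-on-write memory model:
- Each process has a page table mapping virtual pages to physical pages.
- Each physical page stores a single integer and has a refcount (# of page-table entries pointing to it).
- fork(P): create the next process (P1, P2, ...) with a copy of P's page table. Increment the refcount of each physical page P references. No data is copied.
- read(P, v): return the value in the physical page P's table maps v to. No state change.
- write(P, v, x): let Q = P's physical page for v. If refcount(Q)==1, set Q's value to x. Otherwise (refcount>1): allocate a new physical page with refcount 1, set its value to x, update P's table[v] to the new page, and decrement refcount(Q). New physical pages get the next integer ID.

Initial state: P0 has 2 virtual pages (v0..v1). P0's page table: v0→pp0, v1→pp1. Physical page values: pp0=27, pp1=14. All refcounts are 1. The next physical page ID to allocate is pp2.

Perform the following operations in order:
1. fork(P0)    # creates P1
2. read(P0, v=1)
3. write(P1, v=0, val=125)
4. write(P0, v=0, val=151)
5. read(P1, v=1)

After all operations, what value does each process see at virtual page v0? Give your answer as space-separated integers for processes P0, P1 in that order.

Answer: 151 125

Derivation:
Op 1: fork(P0) -> P1. 2 ppages; refcounts: pp0:2 pp1:2
Op 2: read(P0, v1) -> 14. No state change.
Op 3: write(P1, v0, 125). refcount(pp0)=2>1 -> COPY to pp2. 3 ppages; refcounts: pp0:1 pp1:2 pp2:1
Op 4: write(P0, v0, 151). refcount(pp0)=1 -> write in place. 3 ppages; refcounts: pp0:1 pp1:2 pp2:1
Op 5: read(P1, v1) -> 14. No state change.
P0: v0 -> pp0 = 151
P1: v0 -> pp2 = 125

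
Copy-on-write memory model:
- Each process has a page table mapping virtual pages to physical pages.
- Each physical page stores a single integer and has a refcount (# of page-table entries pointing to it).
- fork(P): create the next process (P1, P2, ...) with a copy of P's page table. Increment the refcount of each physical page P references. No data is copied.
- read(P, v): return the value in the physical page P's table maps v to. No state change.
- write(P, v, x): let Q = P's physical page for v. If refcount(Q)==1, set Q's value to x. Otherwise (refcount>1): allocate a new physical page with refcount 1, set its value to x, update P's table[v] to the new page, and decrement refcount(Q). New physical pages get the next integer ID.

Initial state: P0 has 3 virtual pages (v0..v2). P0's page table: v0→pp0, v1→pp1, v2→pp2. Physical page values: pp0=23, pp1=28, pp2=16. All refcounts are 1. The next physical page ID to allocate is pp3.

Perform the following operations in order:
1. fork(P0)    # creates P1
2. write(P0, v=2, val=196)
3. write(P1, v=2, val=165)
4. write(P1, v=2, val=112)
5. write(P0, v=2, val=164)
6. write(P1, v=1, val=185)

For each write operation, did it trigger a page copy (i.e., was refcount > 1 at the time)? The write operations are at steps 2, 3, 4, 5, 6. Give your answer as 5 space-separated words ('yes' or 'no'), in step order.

Op 1: fork(P0) -> P1. 3 ppages; refcounts: pp0:2 pp1:2 pp2:2
Op 2: write(P0, v2, 196). refcount(pp2)=2>1 -> COPY to pp3. 4 ppages; refcounts: pp0:2 pp1:2 pp2:1 pp3:1
Op 3: write(P1, v2, 165). refcount(pp2)=1 -> write in place. 4 ppages; refcounts: pp0:2 pp1:2 pp2:1 pp3:1
Op 4: write(P1, v2, 112). refcount(pp2)=1 -> write in place. 4 ppages; refcounts: pp0:2 pp1:2 pp2:1 pp3:1
Op 5: write(P0, v2, 164). refcount(pp3)=1 -> write in place. 4 ppages; refcounts: pp0:2 pp1:2 pp2:1 pp3:1
Op 6: write(P1, v1, 185). refcount(pp1)=2>1 -> COPY to pp4. 5 ppages; refcounts: pp0:2 pp1:1 pp2:1 pp3:1 pp4:1

yes no no no yes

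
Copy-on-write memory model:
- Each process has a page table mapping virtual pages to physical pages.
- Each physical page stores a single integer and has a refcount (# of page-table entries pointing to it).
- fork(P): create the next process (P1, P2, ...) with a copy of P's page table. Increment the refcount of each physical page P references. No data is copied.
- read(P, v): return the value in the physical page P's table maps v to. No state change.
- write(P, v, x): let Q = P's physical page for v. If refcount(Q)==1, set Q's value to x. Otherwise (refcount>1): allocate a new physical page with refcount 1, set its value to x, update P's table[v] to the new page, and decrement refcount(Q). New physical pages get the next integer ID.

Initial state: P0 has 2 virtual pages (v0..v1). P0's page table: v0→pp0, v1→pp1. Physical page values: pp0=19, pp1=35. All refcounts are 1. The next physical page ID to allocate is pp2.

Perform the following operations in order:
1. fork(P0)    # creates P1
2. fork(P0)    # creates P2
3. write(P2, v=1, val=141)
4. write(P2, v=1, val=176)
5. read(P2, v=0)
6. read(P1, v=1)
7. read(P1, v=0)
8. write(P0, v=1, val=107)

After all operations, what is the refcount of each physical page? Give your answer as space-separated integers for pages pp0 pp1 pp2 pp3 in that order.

Op 1: fork(P0) -> P1. 2 ppages; refcounts: pp0:2 pp1:2
Op 2: fork(P0) -> P2. 2 ppages; refcounts: pp0:3 pp1:3
Op 3: write(P2, v1, 141). refcount(pp1)=3>1 -> COPY to pp2. 3 ppages; refcounts: pp0:3 pp1:2 pp2:1
Op 4: write(P2, v1, 176). refcount(pp2)=1 -> write in place. 3 ppages; refcounts: pp0:3 pp1:2 pp2:1
Op 5: read(P2, v0) -> 19. No state change.
Op 6: read(P1, v1) -> 35. No state change.
Op 7: read(P1, v0) -> 19. No state change.
Op 8: write(P0, v1, 107). refcount(pp1)=2>1 -> COPY to pp3. 4 ppages; refcounts: pp0:3 pp1:1 pp2:1 pp3:1

Answer: 3 1 1 1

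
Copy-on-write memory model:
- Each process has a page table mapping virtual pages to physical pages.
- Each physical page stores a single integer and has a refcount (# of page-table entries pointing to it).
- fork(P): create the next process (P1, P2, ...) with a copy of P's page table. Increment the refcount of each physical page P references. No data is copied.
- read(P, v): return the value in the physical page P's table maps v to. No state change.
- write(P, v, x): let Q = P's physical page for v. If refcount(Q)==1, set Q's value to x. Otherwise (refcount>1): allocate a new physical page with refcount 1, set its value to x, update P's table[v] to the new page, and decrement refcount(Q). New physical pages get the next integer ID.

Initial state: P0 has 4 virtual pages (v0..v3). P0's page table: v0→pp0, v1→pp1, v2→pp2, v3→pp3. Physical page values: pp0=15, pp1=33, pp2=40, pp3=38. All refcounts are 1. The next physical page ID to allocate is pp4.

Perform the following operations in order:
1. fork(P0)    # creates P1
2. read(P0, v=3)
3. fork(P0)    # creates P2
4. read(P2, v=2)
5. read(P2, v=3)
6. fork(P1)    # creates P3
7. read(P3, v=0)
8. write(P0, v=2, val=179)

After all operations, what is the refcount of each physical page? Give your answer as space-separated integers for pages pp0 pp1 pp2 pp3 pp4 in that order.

Answer: 4 4 3 4 1

Derivation:
Op 1: fork(P0) -> P1. 4 ppages; refcounts: pp0:2 pp1:2 pp2:2 pp3:2
Op 2: read(P0, v3) -> 38. No state change.
Op 3: fork(P0) -> P2. 4 ppages; refcounts: pp0:3 pp1:3 pp2:3 pp3:3
Op 4: read(P2, v2) -> 40. No state change.
Op 5: read(P2, v3) -> 38. No state change.
Op 6: fork(P1) -> P3. 4 ppages; refcounts: pp0:4 pp1:4 pp2:4 pp3:4
Op 7: read(P3, v0) -> 15. No state change.
Op 8: write(P0, v2, 179). refcount(pp2)=4>1 -> COPY to pp4. 5 ppages; refcounts: pp0:4 pp1:4 pp2:3 pp3:4 pp4:1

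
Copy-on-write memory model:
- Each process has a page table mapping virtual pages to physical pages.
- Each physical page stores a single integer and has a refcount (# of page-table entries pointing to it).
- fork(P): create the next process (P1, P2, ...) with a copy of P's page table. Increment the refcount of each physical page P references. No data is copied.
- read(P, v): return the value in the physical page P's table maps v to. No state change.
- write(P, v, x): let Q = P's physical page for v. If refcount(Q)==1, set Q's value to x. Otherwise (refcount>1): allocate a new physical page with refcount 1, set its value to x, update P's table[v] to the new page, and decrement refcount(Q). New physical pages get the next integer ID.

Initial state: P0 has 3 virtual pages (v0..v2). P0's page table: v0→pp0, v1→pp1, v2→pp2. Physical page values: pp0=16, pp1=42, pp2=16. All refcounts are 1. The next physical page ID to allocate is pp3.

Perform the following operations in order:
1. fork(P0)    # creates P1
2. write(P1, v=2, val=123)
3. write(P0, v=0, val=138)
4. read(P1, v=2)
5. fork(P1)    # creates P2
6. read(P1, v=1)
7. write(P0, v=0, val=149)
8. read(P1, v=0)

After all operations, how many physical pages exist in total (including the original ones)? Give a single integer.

Op 1: fork(P0) -> P1. 3 ppages; refcounts: pp0:2 pp1:2 pp2:2
Op 2: write(P1, v2, 123). refcount(pp2)=2>1 -> COPY to pp3. 4 ppages; refcounts: pp0:2 pp1:2 pp2:1 pp3:1
Op 3: write(P0, v0, 138). refcount(pp0)=2>1 -> COPY to pp4. 5 ppages; refcounts: pp0:1 pp1:2 pp2:1 pp3:1 pp4:1
Op 4: read(P1, v2) -> 123. No state change.
Op 5: fork(P1) -> P2. 5 ppages; refcounts: pp0:2 pp1:3 pp2:1 pp3:2 pp4:1
Op 6: read(P1, v1) -> 42. No state change.
Op 7: write(P0, v0, 149). refcount(pp4)=1 -> write in place. 5 ppages; refcounts: pp0:2 pp1:3 pp2:1 pp3:2 pp4:1
Op 8: read(P1, v0) -> 16. No state change.

Answer: 5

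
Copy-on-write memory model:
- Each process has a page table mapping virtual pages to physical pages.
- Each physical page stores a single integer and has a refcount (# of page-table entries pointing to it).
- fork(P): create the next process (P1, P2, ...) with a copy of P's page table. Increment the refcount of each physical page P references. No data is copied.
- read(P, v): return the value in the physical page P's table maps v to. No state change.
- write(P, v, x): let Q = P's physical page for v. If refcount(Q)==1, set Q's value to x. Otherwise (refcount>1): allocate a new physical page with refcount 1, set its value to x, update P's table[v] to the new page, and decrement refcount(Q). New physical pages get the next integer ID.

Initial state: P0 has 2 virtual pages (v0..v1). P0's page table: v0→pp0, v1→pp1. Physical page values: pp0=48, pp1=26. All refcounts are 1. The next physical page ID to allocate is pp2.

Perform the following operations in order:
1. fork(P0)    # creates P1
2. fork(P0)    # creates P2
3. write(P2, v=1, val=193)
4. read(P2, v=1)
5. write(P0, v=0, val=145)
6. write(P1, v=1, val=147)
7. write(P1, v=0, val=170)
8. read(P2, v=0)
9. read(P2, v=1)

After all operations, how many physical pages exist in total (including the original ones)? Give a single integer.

Op 1: fork(P0) -> P1. 2 ppages; refcounts: pp0:2 pp1:2
Op 2: fork(P0) -> P2. 2 ppages; refcounts: pp0:3 pp1:3
Op 3: write(P2, v1, 193). refcount(pp1)=3>1 -> COPY to pp2. 3 ppages; refcounts: pp0:3 pp1:2 pp2:1
Op 4: read(P2, v1) -> 193. No state change.
Op 5: write(P0, v0, 145). refcount(pp0)=3>1 -> COPY to pp3. 4 ppages; refcounts: pp0:2 pp1:2 pp2:1 pp3:1
Op 6: write(P1, v1, 147). refcount(pp1)=2>1 -> COPY to pp4. 5 ppages; refcounts: pp0:2 pp1:1 pp2:1 pp3:1 pp4:1
Op 7: write(P1, v0, 170). refcount(pp0)=2>1 -> COPY to pp5. 6 ppages; refcounts: pp0:1 pp1:1 pp2:1 pp3:1 pp4:1 pp5:1
Op 8: read(P2, v0) -> 48. No state change.
Op 9: read(P2, v1) -> 193. No state change.

Answer: 6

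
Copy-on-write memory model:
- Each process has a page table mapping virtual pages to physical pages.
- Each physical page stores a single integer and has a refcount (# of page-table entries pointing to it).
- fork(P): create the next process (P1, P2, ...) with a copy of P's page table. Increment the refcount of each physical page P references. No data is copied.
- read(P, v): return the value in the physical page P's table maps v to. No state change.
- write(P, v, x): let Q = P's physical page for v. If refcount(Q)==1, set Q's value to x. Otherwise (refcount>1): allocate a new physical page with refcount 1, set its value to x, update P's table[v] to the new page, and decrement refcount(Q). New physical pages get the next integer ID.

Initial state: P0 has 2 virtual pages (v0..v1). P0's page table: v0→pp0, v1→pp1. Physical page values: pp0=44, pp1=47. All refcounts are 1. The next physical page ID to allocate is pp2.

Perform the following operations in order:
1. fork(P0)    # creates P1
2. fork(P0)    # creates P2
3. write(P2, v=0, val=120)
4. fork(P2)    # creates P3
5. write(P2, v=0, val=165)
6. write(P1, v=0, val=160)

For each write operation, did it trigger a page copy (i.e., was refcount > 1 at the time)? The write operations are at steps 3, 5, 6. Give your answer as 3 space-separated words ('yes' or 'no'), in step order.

Op 1: fork(P0) -> P1. 2 ppages; refcounts: pp0:2 pp1:2
Op 2: fork(P0) -> P2. 2 ppages; refcounts: pp0:3 pp1:3
Op 3: write(P2, v0, 120). refcount(pp0)=3>1 -> COPY to pp2. 3 ppages; refcounts: pp0:2 pp1:3 pp2:1
Op 4: fork(P2) -> P3. 3 ppages; refcounts: pp0:2 pp1:4 pp2:2
Op 5: write(P2, v0, 165). refcount(pp2)=2>1 -> COPY to pp3. 4 ppages; refcounts: pp0:2 pp1:4 pp2:1 pp3:1
Op 6: write(P1, v0, 160). refcount(pp0)=2>1 -> COPY to pp4. 5 ppages; refcounts: pp0:1 pp1:4 pp2:1 pp3:1 pp4:1

yes yes yes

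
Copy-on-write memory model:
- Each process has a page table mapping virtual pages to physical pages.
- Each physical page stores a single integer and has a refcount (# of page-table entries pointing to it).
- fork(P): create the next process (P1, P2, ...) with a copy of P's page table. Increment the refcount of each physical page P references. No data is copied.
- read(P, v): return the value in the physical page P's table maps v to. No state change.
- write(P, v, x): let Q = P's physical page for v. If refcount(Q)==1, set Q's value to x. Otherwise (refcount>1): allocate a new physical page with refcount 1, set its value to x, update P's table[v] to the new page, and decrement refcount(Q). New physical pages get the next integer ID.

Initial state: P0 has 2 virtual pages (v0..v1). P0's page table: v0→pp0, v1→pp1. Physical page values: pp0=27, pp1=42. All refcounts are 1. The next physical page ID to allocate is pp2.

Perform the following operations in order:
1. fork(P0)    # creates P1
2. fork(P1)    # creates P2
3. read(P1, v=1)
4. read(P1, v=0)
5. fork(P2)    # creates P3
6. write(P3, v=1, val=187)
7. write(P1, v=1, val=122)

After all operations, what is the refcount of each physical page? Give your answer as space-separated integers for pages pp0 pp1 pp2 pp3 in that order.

Answer: 4 2 1 1

Derivation:
Op 1: fork(P0) -> P1. 2 ppages; refcounts: pp0:2 pp1:2
Op 2: fork(P1) -> P2. 2 ppages; refcounts: pp0:3 pp1:3
Op 3: read(P1, v1) -> 42. No state change.
Op 4: read(P1, v0) -> 27. No state change.
Op 5: fork(P2) -> P3. 2 ppages; refcounts: pp0:4 pp1:4
Op 6: write(P3, v1, 187). refcount(pp1)=4>1 -> COPY to pp2. 3 ppages; refcounts: pp0:4 pp1:3 pp2:1
Op 7: write(P1, v1, 122). refcount(pp1)=3>1 -> COPY to pp3. 4 ppages; refcounts: pp0:4 pp1:2 pp2:1 pp3:1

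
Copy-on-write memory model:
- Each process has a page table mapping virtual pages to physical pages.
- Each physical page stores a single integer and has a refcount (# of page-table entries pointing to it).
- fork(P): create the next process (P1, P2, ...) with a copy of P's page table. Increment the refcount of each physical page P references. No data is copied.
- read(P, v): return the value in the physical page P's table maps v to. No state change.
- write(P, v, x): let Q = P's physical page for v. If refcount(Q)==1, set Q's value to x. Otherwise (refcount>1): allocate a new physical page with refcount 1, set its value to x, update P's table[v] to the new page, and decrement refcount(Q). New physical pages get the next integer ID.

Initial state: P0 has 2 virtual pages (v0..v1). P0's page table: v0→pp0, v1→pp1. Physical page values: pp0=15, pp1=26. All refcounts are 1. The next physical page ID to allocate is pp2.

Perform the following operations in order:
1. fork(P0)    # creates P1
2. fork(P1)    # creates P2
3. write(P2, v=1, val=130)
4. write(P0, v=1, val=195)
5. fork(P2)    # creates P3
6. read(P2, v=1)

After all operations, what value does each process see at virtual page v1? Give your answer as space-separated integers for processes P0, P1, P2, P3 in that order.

Op 1: fork(P0) -> P1. 2 ppages; refcounts: pp0:2 pp1:2
Op 2: fork(P1) -> P2. 2 ppages; refcounts: pp0:3 pp1:3
Op 3: write(P2, v1, 130). refcount(pp1)=3>1 -> COPY to pp2. 3 ppages; refcounts: pp0:3 pp1:2 pp2:1
Op 4: write(P0, v1, 195). refcount(pp1)=2>1 -> COPY to pp3. 4 ppages; refcounts: pp0:3 pp1:1 pp2:1 pp3:1
Op 5: fork(P2) -> P3. 4 ppages; refcounts: pp0:4 pp1:1 pp2:2 pp3:1
Op 6: read(P2, v1) -> 130. No state change.
P0: v1 -> pp3 = 195
P1: v1 -> pp1 = 26
P2: v1 -> pp2 = 130
P3: v1 -> pp2 = 130

Answer: 195 26 130 130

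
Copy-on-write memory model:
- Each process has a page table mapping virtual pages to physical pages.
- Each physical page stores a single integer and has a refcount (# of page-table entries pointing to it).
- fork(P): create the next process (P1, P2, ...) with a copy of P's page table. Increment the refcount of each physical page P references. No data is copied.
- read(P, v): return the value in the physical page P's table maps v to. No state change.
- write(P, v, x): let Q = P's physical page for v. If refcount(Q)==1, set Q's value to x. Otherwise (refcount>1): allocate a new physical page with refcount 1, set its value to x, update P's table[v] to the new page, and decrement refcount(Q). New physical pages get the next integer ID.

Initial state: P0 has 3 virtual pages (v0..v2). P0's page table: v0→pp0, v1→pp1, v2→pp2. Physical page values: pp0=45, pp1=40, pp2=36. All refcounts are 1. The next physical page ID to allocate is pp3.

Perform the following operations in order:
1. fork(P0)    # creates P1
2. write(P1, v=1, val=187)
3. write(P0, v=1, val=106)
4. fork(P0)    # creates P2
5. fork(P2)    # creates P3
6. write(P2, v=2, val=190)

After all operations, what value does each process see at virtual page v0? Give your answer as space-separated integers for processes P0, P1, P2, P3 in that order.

Op 1: fork(P0) -> P1. 3 ppages; refcounts: pp0:2 pp1:2 pp2:2
Op 2: write(P1, v1, 187). refcount(pp1)=2>1 -> COPY to pp3. 4 ppages; refcounts: pp0:2 pp1:1 pp2:2 pp3:1
Op 3: write(P0, v1, 106). refcount(pp1)=1 -> write in place. 4 ppages; refcounts: pp0:2 pp1:1 pp2:2 pp3:1
Op 4: fork(P0) -> P2. 4 ppages; refcounts: pp0:3 pp1:2 pp2:3 pp3:1
Op 5: fork(P2) -> P3. 4 ppages; refcounts: pp0:4 pp1:3 pp2:4 pp3:1
Op 6: write(P2, v2, 190). refcount(pp2)=4>1 -> COPY to pp4. 5 ppages; refcounts: pp0:4 pp1:3 pp2:3 pp3:1 pp4:1
P0: v0 -> pp0 = 45
P1: v0 -> pp0 = 45
P2: v0 -> pp0 = 45
P3: v0 -> pp0 = 45

Answer: 45 45 45 45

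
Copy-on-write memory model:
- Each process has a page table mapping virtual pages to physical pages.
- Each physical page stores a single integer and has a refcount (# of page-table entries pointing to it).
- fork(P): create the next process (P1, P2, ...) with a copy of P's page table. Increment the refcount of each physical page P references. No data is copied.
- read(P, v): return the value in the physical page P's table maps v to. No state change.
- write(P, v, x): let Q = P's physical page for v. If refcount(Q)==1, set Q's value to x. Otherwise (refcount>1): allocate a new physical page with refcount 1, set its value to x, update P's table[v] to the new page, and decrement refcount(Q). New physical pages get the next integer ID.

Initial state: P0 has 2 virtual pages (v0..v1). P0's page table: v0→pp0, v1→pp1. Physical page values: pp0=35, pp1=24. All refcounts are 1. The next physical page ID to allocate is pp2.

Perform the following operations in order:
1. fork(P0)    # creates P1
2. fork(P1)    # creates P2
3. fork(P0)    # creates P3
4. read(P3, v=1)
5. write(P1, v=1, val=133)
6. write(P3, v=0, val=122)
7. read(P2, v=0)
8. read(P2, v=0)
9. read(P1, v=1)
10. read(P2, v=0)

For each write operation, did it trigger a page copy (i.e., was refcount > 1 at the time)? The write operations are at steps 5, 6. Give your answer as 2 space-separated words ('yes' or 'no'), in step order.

Op 1: fork(P0) -> P1. 2 ppages; refcounts: pp0:2 pp1:2
Op 2: fork(P1) -> P2. 2 ppages; refcounts: pp0:3 pp1:3
Op 3: fork(P0) -> P3. 2 ppages; refcounts: pp0:4 pp1:4
Op 4: read(P3, v1) -> 24. No state change.
Op 5: write(P1, v1, 133). refcount(pp1)=4>1 -> COPY to pp2. 3 ppages; refcounts: pp0:4 pp1:3 pp2:1
Op 6: write(P3, v0, 122). refcount(pp0)=4>1 -> COPY to pp3. 4 ppages; refcounts: pp0:3 pp1:3 pp2:1 pp3:1
Op 7: read(P2, v0) -> 35. No state change.
Op 8: read(P2, v0) -> 35. No state change.
Op 9: read(P1, v1) -> 133. No state change.
Op 10: read(P2, v0) -> 35. No state change.

yes yes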